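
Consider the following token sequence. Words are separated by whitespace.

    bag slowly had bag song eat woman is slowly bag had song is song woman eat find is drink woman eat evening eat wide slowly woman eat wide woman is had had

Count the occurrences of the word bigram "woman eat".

3

Scanning the 31 overlapping bigram windows for "woman eat":
  position 15–16: woman eat
  position 20–21: woman eat
  position 26–27: woman eat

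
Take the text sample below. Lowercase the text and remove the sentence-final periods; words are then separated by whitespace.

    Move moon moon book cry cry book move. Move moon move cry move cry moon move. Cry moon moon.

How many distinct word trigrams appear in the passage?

19 tokens → 17 trigram windows in total.
Repeated trigrams (each contributes count−1 duplicates):
  moon move cry: 2
  move cry moon: 2
2 duplicate windows → 17 − 2 = 15 distinct.

15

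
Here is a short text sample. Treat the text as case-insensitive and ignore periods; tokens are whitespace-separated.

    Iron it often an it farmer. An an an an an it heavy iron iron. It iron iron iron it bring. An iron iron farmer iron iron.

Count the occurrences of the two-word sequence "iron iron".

Scanning the 26 overlapping bigram windows for "iron iron":
  position 14–15: iron iron
  position 17–18: iron iron
  position 18–19: iron iron
  position 23–24: iron iron
  position 26–27: iron iron

5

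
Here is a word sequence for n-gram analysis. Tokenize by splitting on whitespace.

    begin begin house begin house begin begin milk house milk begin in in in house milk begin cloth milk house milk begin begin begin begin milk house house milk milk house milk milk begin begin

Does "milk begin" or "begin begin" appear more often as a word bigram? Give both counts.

"begin begin" (6 vs 4)

"milk begin": 4 occurrences
"begin begin": 6 occurrences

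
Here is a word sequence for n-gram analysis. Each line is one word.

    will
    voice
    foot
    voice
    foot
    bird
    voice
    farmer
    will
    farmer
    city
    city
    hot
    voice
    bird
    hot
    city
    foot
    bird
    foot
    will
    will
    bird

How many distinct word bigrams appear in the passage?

20

23 tokens → 22 bigram windows in total.
Repeated bigrams (each contributes count−1 duplicates):
  foot bird: 2
  voice foot: 2
2 duplicate windows → 22 − 2 = 20 distinct.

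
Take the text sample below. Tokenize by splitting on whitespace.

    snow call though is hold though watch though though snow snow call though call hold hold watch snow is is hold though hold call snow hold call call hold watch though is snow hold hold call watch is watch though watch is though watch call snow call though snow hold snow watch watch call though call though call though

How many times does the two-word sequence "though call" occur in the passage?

3

Scanning the 58 overlapping bigram windows for "though call":
  position 13–14: though call
  position 55–56: though call
  position 57–58: though call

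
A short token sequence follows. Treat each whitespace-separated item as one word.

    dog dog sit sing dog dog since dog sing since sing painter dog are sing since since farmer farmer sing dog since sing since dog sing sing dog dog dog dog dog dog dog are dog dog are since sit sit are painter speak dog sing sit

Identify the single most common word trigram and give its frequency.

Trigram frequencies (highest first):
  dog dog dog: 5
  sing dog dog: 2
  since dog sing: 2
  dog dog are: 2
  dog dog sit: 1
  dog sit sing: 1
  … (32 more, each ≤ 1)

"dog dog dog", 5 times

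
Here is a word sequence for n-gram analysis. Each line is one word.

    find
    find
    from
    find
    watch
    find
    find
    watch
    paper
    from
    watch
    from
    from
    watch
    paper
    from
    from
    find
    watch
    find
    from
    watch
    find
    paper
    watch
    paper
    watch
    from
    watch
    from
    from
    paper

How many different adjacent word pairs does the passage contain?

32 tokens → 31 bigram windows in total.
Repeated bigrams (each contributes count−1 duplicates):
  from watch: 4
  find watch: 3
  from from: 3
  watch find: 3
  watch from: 3
  watch paper: 3
  find find: 2
  find from: 2
  … (3 more repeated)
18 duplicate windows → 31 − 18 = 13 distinct.

13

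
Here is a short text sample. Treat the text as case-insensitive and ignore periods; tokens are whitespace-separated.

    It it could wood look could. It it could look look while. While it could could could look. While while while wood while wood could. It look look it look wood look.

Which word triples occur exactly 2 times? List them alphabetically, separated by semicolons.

it it could; look while while

Trigram counts meeting the condition (exactly 2 times):
  it it could: 2
  look while while: 2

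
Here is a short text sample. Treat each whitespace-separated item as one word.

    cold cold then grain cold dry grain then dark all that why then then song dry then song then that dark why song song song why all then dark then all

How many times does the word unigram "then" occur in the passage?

Scanning the 31 tokens for "then":
  position 3: then
  position 8: then
  position 13: then
  position 14: then
  position 17: then
  position 19: then
  position 28: then
  position 30: then

8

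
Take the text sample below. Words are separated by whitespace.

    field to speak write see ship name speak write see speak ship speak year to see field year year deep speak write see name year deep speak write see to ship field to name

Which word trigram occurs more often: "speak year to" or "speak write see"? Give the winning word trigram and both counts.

"speak year to": 1 occurrence
"speak write see": 4 occurrences

"speak write see" (4 vs 1)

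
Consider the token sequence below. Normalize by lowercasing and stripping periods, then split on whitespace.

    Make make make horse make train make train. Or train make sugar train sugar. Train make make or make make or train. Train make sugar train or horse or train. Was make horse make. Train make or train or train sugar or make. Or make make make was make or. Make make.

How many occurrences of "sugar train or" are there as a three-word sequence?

Scanning the 50 overlapping trigram windows for "sugar train or":
  position 25–27: sugar train or

1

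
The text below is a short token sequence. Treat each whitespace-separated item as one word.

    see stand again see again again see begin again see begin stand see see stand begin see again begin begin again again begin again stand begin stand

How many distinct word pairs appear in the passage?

15

27 tokens → 26 bigram windows in total.
Repeated bigrams (each contributes count−1 duplicates):
  again see: 3
  begin again: 3
  again again: 2
  again begin: 2
  begin stand: 2
  see again: 2
  see begin: 2
  see stand: 2
  … (1 more repeated)
11 duplicate windows → 26 − 11 = 15 distinct.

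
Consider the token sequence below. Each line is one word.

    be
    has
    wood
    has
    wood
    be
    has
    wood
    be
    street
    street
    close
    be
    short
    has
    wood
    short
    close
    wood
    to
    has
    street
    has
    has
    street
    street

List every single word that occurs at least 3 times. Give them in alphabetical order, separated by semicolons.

be; has; street; wood

Unigram counts meeting the condition (at least 3 times):
  be: 4
  has: 7
  street: 5
  wood: 5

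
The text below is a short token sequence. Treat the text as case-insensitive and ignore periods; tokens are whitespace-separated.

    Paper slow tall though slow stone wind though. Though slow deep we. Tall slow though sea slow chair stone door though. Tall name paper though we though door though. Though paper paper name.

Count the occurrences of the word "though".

Scanning the 33 tokens for "though":
  position 4: though
  position 8: though
  position 9: though
  position 15: though
  position 21: though
  position 25: though
  position 27: though
  position 29: though
  position 30: though

9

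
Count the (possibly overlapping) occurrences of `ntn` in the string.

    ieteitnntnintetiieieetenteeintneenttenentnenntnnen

4

Sliding a length-3 window over the 50 characters (48 positions):
  position 8–10: ntn
  position 29–31: ntn
  position 40–42: ntn
  position 45–47: ntn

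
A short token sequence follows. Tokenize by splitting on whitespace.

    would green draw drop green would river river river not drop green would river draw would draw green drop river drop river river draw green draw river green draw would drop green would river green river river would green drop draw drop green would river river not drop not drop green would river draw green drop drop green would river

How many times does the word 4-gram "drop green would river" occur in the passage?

Scanning the 57 overlapping 4-gram windows for "drop green would river":
  position 4–7: drop green would river
  position 11–14: drop green would river
  position 31–34: drop green would river
  position 42–45: drop green would river
  position 50–53: drop green would river
  position 57–60: drop green would river

6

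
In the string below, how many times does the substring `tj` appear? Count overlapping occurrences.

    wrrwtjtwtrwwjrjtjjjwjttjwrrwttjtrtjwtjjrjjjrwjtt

Sliding a length-2 window over the 48 characters (47 positions):
  position 5–6: tj
  position 16–17: tj
  position 23–24: tj
  position 30–31: tj
  position 34–35: tj
  position 37–38: tj

6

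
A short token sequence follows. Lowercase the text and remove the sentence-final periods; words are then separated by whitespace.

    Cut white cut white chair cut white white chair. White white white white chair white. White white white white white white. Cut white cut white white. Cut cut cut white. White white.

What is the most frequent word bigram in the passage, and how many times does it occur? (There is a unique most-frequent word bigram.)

"white white", 13 times

Bigram frequencies (highest first):
  white white: 13
  cut white: 6
  white cut: 4
  white chair: 3
  chair white: 2
  cut cut: 2
  … (1 more, each ≤ 1)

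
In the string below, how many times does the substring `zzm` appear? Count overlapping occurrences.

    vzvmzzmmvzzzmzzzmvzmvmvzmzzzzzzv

Sliding a length-3 window over the 32 characters (30 positions):
  position 5–7: zzm
  position 11–13: zzm
  position 15–17: zzm

3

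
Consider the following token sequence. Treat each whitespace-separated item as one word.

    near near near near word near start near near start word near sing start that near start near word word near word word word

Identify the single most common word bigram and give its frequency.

Bigram frequencies (highest first):
  near near: 4
  near word: 3
  word near: 3
  near start: 3
  word word: 3
  start near: 2
  … (5 more, each ≤ 1)

"near near", 4 times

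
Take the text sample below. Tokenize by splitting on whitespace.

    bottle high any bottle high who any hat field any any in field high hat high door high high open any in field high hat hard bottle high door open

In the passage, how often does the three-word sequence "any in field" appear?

2

Scanning the 28 overlapping trigram windows for "any in field":
  position 11–13: any in field
  position 21–23: any in field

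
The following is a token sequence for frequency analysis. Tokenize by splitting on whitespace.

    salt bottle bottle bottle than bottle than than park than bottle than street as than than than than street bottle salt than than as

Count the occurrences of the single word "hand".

Scanning the 24 tokens for "hand":
  (none found)

0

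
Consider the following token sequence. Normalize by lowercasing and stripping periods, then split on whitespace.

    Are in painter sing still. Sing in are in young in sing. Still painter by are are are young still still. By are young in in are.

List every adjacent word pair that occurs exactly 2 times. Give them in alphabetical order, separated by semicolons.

are are; are in; are young; by are; in are; sing still; young in

Bigram counts meeting the condition (exactly 2 times):
  are are: 2
  are in: 2
  are young: 2
  by are: 2
  in are: 2
  sing still: 2
  young in: 2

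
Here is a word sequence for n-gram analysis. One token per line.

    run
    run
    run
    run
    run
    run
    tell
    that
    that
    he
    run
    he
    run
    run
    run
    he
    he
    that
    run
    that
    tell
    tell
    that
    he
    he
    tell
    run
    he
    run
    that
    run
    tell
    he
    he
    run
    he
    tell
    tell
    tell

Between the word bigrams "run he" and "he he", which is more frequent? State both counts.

"run he" (4 vs 3)

"run he": 4 occurrences
"he he": 3 occurrences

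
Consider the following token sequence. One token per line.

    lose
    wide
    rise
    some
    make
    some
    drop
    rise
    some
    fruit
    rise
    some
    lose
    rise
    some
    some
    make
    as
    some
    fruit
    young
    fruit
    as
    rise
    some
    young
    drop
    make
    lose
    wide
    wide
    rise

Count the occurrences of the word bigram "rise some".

5

Scanning the 31 overlapping bigram windows for "rise some":
  position 3–4: rise some
  position 8–9: rise some
  position 11–12: rise some
  position 14–15: rise some
  position 24–25: rise some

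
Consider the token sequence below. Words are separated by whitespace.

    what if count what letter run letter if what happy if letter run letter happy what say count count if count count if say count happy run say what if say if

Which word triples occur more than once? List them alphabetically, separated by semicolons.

count count if; letter run letter

Trigram counts meeting the condition (more than once):
  count count if: 2
  letter run letter: 2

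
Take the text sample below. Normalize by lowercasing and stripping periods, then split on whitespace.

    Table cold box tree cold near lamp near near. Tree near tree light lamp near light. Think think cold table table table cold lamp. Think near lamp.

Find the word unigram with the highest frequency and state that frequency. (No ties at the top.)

Unigram frequencies (highest first):
  near: 6
  table: 4
  cold: 4
  lamp: 4
  tree: 3
  think: 3
  … (2 more, each ≤ 2)

"near", 6 times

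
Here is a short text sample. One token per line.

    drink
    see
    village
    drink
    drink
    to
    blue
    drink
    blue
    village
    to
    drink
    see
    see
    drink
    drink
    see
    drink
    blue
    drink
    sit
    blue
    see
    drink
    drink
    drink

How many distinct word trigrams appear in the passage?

23

26 tokens → 24 trigram windows in total.
Repeated trigrams (each contributes count−1 duplicates):
  see drink drink: 2
1 duplicate windows → 24 − 1 = 23 distinct.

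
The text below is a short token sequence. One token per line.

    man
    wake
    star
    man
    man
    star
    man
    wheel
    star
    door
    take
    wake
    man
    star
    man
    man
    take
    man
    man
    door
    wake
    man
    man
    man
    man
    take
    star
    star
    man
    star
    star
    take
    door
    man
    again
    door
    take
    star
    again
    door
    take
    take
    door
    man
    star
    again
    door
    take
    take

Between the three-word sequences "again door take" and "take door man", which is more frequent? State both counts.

"again door take" (3 vs 2)

"again door take": 3 occurrences
"take door man": 2 occurrences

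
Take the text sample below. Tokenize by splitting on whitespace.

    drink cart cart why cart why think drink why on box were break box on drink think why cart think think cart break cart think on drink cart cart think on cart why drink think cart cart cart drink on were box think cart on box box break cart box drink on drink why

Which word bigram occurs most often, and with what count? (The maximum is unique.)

Bigram frequencies (highest first):
  cart cart: 4
  cart why: 3
  on drink: 3
  cart think: 3
  think cart: 3
  drink cart: 2
  … (28 more, each ≤ 2)

"cart cart", 4 times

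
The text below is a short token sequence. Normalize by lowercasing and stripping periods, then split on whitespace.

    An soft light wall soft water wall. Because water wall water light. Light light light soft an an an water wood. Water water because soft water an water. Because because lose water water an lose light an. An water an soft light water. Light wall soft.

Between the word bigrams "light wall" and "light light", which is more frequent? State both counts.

"light wall": 2 occurrences
"light light": 3 occurrences

"light light" (3 vs 2)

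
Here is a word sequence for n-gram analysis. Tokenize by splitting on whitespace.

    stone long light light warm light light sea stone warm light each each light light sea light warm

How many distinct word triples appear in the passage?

15

18 tokens → 16 trigram windows in total.
Repeated trigrams (each contributes count−1 duplicates):
  light light sea: 2
1 duplicate windows → 16 − 1 = 15 distinct.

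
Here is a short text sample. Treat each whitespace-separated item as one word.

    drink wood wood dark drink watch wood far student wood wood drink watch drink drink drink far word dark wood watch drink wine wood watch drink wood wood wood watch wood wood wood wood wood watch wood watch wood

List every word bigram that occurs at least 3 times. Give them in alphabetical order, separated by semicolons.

Bigram counts meeting the condition (at least 3 times):
  watch drink: 3
  watch wood: 4
  wood watch: 5
  wood wood: 8

watch drink; watch wood; wood watch; wood wood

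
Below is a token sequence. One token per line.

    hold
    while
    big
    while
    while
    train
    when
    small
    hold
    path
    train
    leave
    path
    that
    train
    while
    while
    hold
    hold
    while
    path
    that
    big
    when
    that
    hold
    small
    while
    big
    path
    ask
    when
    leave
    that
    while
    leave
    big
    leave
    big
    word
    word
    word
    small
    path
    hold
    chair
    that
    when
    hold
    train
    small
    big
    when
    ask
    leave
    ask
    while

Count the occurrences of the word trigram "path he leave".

Scanning the 55 overlapping trigram windows for "path he leave":
  (none found)

0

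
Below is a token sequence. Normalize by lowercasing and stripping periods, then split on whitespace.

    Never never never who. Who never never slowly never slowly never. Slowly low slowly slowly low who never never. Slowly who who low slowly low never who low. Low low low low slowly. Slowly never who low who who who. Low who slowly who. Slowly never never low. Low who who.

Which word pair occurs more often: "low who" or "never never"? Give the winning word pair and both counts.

"low who": 4 occurrences
"never never": 5 occurrences

"never never" (5 vs 4)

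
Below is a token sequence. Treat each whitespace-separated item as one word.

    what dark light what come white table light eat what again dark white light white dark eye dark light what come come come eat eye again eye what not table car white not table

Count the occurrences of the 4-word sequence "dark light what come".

Scanning the 31 overlapping 4-gram windows for "dark light what come":
  position 2–5: dark light what come
  position 18–21: dark light what come

2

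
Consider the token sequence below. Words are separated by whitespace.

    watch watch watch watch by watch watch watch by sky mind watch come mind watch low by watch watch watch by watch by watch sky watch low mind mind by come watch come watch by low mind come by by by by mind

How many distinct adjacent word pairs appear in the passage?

43 tokens → 42 bigram windows in total.
Repeated bigrams (each contributes count−1 duplicates):
  watch watch: 7
  watch by: 5
  by watch: 4
  by by: 3
  come watch: 2
  low mind: 2
  mind watch: 2
  watch come: 2
  … (1 more repeated)
20 duplicate windows → 42 − 20 = 22 distinct.

22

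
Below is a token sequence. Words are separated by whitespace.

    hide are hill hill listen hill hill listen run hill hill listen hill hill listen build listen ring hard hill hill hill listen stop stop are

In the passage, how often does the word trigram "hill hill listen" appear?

Scanning the 24 overlapping trigram windows for "hill hill listen":
  position 3–5: hill hill listen
  position 6–8: hill hill listen
  position 10–12: hill hill listen
  position 13–15: hill hill listen
  position 21–23: hill hill listen

5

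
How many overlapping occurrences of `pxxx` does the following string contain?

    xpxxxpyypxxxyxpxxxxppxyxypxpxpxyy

3

Sliding a length-4 window over the 33 characters (30 positions):
  position 2–5: pxxx
  position 9–12: pxxx
  position 15–18: pxxx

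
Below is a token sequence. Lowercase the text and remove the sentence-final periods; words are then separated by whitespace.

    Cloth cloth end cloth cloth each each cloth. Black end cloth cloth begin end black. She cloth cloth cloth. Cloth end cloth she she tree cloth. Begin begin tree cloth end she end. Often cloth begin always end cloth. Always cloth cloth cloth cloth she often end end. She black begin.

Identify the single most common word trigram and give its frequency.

Trigram frequencies (highest first):
  cloth cloth cloth: 4
  cloth cloth end: 2
  cloth end cloth: 2
  end cloth cloth: 2
  cloth cloth each: 1
  cloth each each: 1
  … (37 more, each ≤ 1)

"cloth cloth cloth", 4 times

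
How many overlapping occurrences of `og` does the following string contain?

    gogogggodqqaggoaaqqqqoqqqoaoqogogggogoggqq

6

Sliding a length-2 window over the 42 characters (41 positions):
  position 2–3: og
  position 4–5: og
  position 30–31: og
  position 32–33: og
  position 36–37: og
  position 38–39: og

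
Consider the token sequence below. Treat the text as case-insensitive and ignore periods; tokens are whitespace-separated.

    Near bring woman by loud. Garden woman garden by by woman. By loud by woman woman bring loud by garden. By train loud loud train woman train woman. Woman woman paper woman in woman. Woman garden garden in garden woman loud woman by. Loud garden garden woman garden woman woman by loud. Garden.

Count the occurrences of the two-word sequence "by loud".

Scanning the 52 overlapping bigram windows for "by loud":
  position 4–5: by loud
  position 12–13: by loud
  position 43–44: by loud
  position 51–52: by loud

4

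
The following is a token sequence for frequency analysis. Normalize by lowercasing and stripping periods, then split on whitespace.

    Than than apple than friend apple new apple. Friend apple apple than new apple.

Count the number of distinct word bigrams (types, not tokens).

14 tokens → 13 bigram windows in total.
Repeated bigrams (each contributes count−1 duplicates):
  apple than: 2
  friend apple: 2
  new apple: 2
3 duplicate windows → 13 − 3 = 10 distinct.

10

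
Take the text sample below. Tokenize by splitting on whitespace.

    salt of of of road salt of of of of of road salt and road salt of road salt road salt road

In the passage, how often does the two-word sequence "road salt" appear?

Scanning the 21 overlapping bigram windows for "road salt":
  position 5–6: road salt
  position 12–13: road salt
  position 15–16: road salt
  position 18–19: road salt
  position 20–21: road salt

5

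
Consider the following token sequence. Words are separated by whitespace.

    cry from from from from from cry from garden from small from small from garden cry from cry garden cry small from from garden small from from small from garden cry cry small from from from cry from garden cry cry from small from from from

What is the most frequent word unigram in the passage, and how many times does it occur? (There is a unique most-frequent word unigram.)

"from", 23 times

Unigram frequencies (highest first):
  from: 23
  cry: 10
  small: 7
  garden: 6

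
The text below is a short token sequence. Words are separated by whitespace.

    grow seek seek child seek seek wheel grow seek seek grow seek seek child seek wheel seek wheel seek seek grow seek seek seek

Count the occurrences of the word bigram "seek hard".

0

Scanning the 23 overlapping bigram windows for "seek hard":
  (none found)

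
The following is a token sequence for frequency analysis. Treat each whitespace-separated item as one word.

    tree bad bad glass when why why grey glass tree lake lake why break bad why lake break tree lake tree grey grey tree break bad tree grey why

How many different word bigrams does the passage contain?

29 tokens → 28 bigram windows in total.
Repeated bigrams (each contributes count−1 duplicates):
  break bad: 2
  tree grey: 2
  tree lake: 2
3 duplicate windows → 28 − 3 = 25 distinct.

25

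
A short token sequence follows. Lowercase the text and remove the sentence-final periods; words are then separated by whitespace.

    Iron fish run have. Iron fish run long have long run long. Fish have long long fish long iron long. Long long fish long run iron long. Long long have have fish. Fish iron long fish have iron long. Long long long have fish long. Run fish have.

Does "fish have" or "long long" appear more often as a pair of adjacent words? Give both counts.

"long long" (8 vs 3)

"fish have": 3 occurrences
"long long": 8 occurrences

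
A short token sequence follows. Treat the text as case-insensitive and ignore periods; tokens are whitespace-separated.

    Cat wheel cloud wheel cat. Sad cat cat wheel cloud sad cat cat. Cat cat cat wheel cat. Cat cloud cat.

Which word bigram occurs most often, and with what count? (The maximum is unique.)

Bigram frequencies (highest first):
  cat cat: 6
  cat wheel: 3
  wheel cloud: 2
  wheel cat: 2
  sad cat: 2
  cloud wheel: 1
  … (4 more, each ≤ 1)

"cat cat", 6 times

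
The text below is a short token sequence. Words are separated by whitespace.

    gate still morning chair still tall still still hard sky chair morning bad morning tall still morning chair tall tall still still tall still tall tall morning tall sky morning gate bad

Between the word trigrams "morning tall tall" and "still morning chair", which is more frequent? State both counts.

"morning tall tall": 0 occurrences
"still morning chair": 2 occurrences

"still morning chair" (2 vs 0)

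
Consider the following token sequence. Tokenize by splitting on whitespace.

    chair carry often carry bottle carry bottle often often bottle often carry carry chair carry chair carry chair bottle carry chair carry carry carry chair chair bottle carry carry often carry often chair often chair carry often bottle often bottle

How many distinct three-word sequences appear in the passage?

30

40 tokens → 38 trigram windows in total.
Repeated trigrams (each contributes count−1 duplicates):
  carry chair carry: 3
  carry carry chair: 2
  carry often carry: 2
  chair bottle carry: 2
  chair carry chair: 2
  chair carry often: 2
  often bottle often: 2
8 duplicate windows → 38 − 8 = 30 distinct.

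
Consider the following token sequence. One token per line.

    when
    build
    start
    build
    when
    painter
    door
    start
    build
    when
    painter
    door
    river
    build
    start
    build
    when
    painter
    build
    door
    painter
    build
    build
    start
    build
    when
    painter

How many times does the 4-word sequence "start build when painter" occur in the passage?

4

Scanning the 24 overlapping 4-gram windows for "start build when painter":
  position 3–6: start build when painter
  position 8–11: start build when painter
  position 15–18: start build when painter
  position 24–27: start build when painter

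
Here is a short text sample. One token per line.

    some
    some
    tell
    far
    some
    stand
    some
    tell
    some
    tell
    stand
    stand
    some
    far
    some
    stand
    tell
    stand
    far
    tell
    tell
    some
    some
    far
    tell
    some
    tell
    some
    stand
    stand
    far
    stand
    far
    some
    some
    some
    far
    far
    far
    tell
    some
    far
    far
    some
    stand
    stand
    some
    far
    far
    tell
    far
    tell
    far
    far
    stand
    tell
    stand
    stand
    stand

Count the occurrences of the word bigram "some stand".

Scanning the 58 overlapping bigram windows for "some stand":
  position 5–6: some stand
  position 15–16: some stand
  position 28–29: some stand
  position 44–45: some stand

4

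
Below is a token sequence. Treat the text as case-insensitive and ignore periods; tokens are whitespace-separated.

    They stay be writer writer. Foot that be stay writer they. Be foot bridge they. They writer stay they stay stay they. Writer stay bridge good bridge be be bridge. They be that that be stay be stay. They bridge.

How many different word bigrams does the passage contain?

40 tokens → 39 bigram windows in total.
Repeated bigrams (each contributes count−1 duplicates):
  be stay: 3
  stay they: 3
  bridge they: 2
  stay be: 2
  that be: 2
  they be: 2
  they stay: 2
  they writer: 2
  … (1 more repeated)
11 duplicate windows → 39 − 11 = 28 distinct.

28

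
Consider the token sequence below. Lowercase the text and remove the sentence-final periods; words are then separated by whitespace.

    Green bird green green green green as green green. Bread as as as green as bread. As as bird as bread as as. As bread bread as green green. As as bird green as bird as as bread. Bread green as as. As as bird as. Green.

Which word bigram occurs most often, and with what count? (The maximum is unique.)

"as as", 10 times

Bigram frequencies (highest first):
  as as: 10
  green green: 5
  green as: 5
  as green: 4
  bread as: 4
  as bread: 4
  … (7 more, each ≤ 4)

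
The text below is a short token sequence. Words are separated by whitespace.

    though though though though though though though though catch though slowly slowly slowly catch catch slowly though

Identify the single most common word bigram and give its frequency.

Bigram frequencies (highest first):
  though though: 7
  slowly slowly: 2
  though catch: 1
  catch though: 1
  though slowly: 1
  slowly catch: 1
  … (3 more, each ≤ 1)

"though though", 7 times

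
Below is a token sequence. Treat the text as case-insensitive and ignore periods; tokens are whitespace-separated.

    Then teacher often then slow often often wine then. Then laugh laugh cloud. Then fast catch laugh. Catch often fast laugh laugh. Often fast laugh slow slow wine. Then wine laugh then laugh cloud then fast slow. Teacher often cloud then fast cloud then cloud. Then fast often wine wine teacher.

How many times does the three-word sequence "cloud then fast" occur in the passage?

4

Scanning the 49 overlapping trigram windows for "cloud then fast":
  position 13–15: cloud then fast
  position 34–36: cloud then fast
  position 40–42: cloud then fast
  position 45–47: cloud then fast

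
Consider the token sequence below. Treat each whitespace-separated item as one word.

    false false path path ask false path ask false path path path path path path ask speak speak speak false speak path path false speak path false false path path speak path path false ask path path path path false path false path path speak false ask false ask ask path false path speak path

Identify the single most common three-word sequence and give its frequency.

"path path path", 6 times

Trigram frequencies (highest first):
  path path path: 6
  false path path: 4
  path path false: 3
  path false path: 3
  false false path: 2
  path path ask: 2
  … (27 more, each ≤ 2)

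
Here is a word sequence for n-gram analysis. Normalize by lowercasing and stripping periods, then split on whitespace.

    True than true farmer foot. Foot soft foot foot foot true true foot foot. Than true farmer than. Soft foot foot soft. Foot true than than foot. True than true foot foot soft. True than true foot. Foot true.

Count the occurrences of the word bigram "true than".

Scanning the 38 overlapping bigram windows for "true than":
  position 1–2: true than
  position 24–25: true than
  position 28–29: true than
  position 34–35: true than

4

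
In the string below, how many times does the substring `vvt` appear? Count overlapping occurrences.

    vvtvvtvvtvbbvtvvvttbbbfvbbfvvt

5

Sliding a length-3 window over the 30 characters (28 positions):
  position 1–3: vvt
  position 4–6: vvt
  position 7–9: vvt
  position 16–18: vvt
  position 28–30: vvt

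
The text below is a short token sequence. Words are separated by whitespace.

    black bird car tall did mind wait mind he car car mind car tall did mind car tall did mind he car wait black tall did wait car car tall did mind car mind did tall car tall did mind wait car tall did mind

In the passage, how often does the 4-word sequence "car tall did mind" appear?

Scanning the 42 overlapping 4-gram windows for "car tall did mind":
  position 3–6: car tall did mind
  position 13–16: car tall did mind
  position 17–20: car tall did mind
  position 29–32: car tall did mind
  position 37–40: car tall did mind
  position 42–45: car tall did mind

6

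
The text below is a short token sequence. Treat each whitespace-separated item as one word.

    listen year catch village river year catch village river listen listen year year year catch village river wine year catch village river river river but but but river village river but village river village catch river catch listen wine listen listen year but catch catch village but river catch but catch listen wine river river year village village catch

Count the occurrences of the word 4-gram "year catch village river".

4

Scanning the 56 overlapping 4-gram windows for "year catch village river":
  position 2–5: year catch village river
  position 6–9: year catch village river
  position 14–17: year catch village river
  position 19–22: year catch village river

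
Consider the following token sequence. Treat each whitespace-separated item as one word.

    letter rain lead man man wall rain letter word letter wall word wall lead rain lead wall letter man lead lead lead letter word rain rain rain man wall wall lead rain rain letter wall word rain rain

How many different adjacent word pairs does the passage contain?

38 tokens → 37 bigram windows in total.
Repeated bigrams (each contributes count−1 duplicates):
  rain rain: 4
  lead lead: 2
  lead rain: 2
  letter wall: 2
  letter word: 2
  man wall: 2
  rain lead: 2
  rain letter: 2
  … (3 more repeated)
13 duplicate windows → 37 − 13 = 24 distinct.

24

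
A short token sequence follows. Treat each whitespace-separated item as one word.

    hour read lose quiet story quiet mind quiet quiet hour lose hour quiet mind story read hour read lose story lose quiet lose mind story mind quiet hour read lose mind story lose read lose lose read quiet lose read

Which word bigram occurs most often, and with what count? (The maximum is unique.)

Bigram frequencies (highest first):
  read lose: 4
  hour read: 3
  mind story: 3
  lose read: 3
  lose quiet: 2
  quiet mind: 2
  … (17 more, each ≤ 2)

"read lose", 4 times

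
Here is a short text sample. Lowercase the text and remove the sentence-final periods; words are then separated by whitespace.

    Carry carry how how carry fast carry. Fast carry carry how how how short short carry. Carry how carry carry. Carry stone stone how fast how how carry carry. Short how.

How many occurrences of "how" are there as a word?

Scanning the 31 tokens for "how":
  position 3: how
  position 4: how
  position 11: how
  position 12: how
  position 13: how
  position 18: how
  position 24: how
  position 26: how
  position 27: how
  position 31: how

10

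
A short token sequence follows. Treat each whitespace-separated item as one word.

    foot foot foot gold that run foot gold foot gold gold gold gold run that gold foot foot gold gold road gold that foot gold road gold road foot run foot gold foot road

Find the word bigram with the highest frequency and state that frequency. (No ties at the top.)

"foot gold", 6 times

Bigram frequencies (highest first):
  foot gold: 6
  gold gold: 4
  foot foot: 3
  gold foot: 3
  gold road: 3
  gold that: 2
  … (10 more, each ≤ 2)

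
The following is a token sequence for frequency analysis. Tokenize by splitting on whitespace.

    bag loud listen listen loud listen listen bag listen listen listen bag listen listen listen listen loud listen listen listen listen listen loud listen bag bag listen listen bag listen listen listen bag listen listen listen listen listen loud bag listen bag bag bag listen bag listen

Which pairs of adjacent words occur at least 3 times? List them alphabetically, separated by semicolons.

Bigram counts meeting the condition (at least 3 times):
  bag bag: 3
  bag listen: 8
  listen bag: 7
  listen listen: 18
  listen loud: 4
  loud listen: 4

bag bag; bag listen; listen bag; listen listen; listen loud; loud listen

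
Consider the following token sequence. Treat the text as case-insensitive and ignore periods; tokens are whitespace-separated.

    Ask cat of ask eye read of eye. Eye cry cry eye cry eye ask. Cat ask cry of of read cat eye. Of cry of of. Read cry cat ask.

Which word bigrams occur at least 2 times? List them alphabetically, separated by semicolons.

Bigram counts meeting the condition (at least 2 times):
  ask cat: 2
  cat ask: 2
  cry eye: 2
  cry of: 2
  eye cry: 2
  of of: 2
  of read: 2

ask cat; cat ask; cry eye; cry of; eye cry; of of; of read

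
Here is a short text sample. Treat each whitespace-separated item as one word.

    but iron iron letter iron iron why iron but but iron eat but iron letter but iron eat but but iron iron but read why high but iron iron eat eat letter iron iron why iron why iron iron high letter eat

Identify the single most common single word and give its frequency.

"iron", 17 times

Unigram frequencies (highest first):
  iron: 17
  but: 9
  eat: 5
  letter: 4
  why: 4
  high: 2
  … (1 more, each ≤ 1)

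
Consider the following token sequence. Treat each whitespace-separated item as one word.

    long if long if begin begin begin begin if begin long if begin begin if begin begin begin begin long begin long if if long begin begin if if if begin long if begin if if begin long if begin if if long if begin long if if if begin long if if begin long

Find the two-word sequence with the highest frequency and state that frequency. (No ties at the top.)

Bigram frequencies (highest first):
  if begin: 11
  long if: 9
  begin begin: 8
  begin long: 8
  if if: 8
  begin if: 5
  … (2 more, each ≤ 3)

"if begin", 11 times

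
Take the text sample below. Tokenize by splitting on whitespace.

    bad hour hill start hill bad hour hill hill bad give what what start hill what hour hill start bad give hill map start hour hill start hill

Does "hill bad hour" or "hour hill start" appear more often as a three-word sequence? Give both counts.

"hour hill start" (3 vs 1)

"hill bad hour": 1 occurrence
"hour hill start": 3 occurrences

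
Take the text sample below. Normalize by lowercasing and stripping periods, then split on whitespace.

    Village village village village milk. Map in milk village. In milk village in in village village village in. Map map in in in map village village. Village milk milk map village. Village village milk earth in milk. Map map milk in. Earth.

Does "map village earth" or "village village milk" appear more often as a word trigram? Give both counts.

"village village milk" (3 vs 0)

"map village earth": 0 occurrences
"village village milk": 3 occurrences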